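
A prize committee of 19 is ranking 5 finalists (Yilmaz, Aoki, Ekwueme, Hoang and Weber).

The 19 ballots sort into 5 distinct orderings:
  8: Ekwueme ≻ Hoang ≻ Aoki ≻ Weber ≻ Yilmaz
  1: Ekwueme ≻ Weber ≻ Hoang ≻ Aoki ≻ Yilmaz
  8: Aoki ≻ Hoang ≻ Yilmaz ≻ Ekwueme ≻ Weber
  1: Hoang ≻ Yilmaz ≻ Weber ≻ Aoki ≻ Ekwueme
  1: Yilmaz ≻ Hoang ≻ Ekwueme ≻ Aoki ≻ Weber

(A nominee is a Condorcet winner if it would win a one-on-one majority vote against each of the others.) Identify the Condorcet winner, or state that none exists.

Check each pair by majority over 19 ballots:
Yilmaz–Aoki: Aoki 17–2.
Yilmaz vs Ekwueme: Yilmaz, 10–9.
Yilmaz–Hoang: Hoang 18–1.
Yilmaz vs Weber: 10 to 9, Yilmaz.
Aoki–Ekwueme: Ekwueme 10–9.
Aoki vs Hoang: Hoang wins 11–8.
Aoki vs Weber: Aoki, 17–2.
Ekwueme vs Hoang: Hoang wins 10–9.
Ekwueme vs Weber: Ekwueme preferred on 8+1+8+1 = 18 ballots; Ekwueme wins 18–1.
Hoang vs Weber: 18 to 1, Hoang.
Hoang defeats every rival head-to-head and is the Condorcet winner.

Hoang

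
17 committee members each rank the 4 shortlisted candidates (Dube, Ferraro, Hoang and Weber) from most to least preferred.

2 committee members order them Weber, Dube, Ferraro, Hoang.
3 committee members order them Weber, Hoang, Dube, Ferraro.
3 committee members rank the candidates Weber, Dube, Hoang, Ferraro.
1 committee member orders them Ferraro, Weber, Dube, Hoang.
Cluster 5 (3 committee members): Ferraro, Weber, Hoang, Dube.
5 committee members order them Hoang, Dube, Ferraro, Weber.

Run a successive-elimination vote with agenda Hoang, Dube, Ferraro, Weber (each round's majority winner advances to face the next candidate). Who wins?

Weber

Round 1: Hoang vs Dube — 11–6, Hoang advances.
Round 2: Hoang vs Ferraro — 11–6, Hoang advances.
Round 3: Hoang vs Weber — 5–12, Weber advances.
Weber survives the agenda.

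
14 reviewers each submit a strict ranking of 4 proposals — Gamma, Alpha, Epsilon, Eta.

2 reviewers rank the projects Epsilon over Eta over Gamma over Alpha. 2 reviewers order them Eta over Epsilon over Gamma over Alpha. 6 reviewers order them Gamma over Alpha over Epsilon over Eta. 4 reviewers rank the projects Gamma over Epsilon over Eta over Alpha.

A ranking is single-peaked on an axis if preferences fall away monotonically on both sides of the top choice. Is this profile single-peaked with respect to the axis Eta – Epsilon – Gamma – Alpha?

Axis positions: Eta=1, Epsilon=2, Gamma=3, Alpha=4.
Type 1 (peak Epsilon at position 2): ranking walks positions 2-1-3-4, expanding outward from the peak — single-peaked.
Type 2 (peak Eta at position 1): ranking walks positions 1-2-3-4, expanding outward from the peak — single-peaked.
Type 3 (peak Gamma at position 3): ranking walks positions 3-4-2-1, expanding outward from the peak — single-peaked.
Type 4 (peak Gamma at position 3): ranking walks positions 3-2-1-4, expanding outward from the peak — single-peaked.
Every ranking is single-peaked on this axis.

yes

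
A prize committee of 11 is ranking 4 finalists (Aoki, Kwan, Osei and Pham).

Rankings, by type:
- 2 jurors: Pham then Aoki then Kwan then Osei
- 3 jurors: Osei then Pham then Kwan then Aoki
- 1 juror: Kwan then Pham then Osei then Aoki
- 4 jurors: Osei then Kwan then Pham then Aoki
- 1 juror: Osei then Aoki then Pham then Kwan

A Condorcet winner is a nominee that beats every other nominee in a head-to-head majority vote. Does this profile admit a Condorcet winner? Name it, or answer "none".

Osei

Head-to-head results (11 jurors):
Aoki vs Kwan: Aoki preferred on 2+1 = 3 ballots; Kwan wins 8–3.
Aoki–Osei: Osei 9–2.
Aoki vs Pham: Pham wins 10–1.
Kwan vs Osei: Kwan is ranked higher on 2+1 = 3 ballots, Osei on 8. Osei wins 8–3.
Kwan vs Pham: Pham, 6–5.
Osei vs Pham: Osei, 8–3.
Only Osei has no losses; Osei is the Condorcet winner.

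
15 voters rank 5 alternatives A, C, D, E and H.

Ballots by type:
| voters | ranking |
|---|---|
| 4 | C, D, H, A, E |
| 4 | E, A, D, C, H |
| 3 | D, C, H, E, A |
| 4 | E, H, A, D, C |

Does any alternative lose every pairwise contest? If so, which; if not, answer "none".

none

Head-to-head results (15 voters):
A vs C: A wins 8–7.
A vs D: A wins 8–7.
A–E: E 11–4.
A vs H: A is ranked higher on 4 ballots, H on 11. H wins 11–4.
C vs D: C is ranked higher on 4 ballots, D on 11. D wins 11–4.
C vs E: E, 8–7.
C vs H: C wins 11–4.
D vs E: D is ranked higher on 4+3 = 7 ballots, E on 8. E wins 8–7.
D vs H: D wins 11–4.
E vs H: E, 8–7.
No alternative is winless: A beats C; C beats H; D beats C; E beats A; H beats A. There is no Condorcet loser.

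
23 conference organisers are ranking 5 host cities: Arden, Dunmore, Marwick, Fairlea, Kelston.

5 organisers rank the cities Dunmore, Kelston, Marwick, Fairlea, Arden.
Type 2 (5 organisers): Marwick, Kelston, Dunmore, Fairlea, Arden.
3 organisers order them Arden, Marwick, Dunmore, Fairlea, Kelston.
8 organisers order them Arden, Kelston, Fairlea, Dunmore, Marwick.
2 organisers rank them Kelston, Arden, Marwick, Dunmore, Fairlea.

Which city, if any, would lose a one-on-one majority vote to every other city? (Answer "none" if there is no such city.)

Fairlea

Head-to-head results (23 organisers):
Arden vs Dunmore: Arden preferred on 3+8+2 = 13 ballots; Arden wins 13–10.
Arden vs Marwick: 3+8+2 = 13 for Arden, 10 for Marwick — Arden by 13–10.
Arden–Fairlea: Arden 13–10.
Arden vs Kelston: Kelston wins 12–11.
Dunmore vs Marwick: Dunmore preferred on 5+8 = 13 ballots; Dunmore wins 13–10.
Dunmore vs Fairlea: Dunmore is ranked higher on 5+5+3+2 = 15 ballots, Fairlea on 8. Dunmore wins 15–8.
Dunmore vs Kelston: Kelston, 15–8.
Marwick vs Fairlea: Marwick, 15–8.
Marwick vs Kelston: Kelston wins 15–8.
Fairlea vs Kelston: Fairlea is ranked higher on 3 ballots, Kelston on 20. Kelston wins 20–3.
Fairlea loses to every other city — it is the Condorcet loser.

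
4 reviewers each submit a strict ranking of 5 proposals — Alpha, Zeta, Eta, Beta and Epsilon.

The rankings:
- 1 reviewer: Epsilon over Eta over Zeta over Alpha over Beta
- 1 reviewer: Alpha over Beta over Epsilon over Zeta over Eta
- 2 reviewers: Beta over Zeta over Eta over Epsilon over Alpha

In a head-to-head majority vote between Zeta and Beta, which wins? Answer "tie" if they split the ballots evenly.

Ballots ranking Zeta above Beta: 1.
Ballots ranking Beta above Zeta: 4 − 1 = 3.
Beta wins the head-to-head 3–1.

Beta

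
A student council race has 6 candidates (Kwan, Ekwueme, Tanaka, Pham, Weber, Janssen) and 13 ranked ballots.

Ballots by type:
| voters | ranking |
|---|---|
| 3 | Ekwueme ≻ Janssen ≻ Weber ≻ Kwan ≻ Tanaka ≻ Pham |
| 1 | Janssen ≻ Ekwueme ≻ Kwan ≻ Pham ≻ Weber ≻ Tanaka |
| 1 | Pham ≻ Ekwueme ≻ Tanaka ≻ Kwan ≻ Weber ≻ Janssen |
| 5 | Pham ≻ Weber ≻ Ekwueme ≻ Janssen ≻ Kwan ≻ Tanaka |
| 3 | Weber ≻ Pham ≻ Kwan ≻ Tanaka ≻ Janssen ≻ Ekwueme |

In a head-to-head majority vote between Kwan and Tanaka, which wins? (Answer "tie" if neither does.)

Ballots ranking Kwan above Tanaka: 3 + 1 + 5 + 3 = 12.
Ballots ranking Tanaka above Kwan: 13 − 12 = 1.
Kwan wins the head-to-head 12–1.

Kwan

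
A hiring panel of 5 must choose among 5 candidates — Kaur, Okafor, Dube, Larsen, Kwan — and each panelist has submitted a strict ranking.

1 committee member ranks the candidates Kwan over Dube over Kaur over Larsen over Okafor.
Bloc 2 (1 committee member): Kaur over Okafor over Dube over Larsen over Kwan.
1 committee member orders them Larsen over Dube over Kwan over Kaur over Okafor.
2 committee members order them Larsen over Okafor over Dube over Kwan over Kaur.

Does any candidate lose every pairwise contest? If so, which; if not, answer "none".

Head-to-head results (5 committee members):
Kaur vs Okafor: Kaur preferred on 1+1+1 = 3 ballots; Kaur wins 3–2.
Kaur vs Dube: Dube wins 4–1.
Kaur vs Larsen: Larsen wins 3–2.
Kaur vs Kwan: Kaur is ranked higher on 1 ballot, Kwan on 4. Kwan wins 4–1.
Okafor vs Dube: Okafor, 3–2.
Okafor vs Larsen: Okafor preferred on 1 ballot; Larsen wins 4–1.
Okafor vs Kwan: Okafor wins 3–2.
Dube vs Larsen: 2 to 3, Larsen.
Dube vs Kwan: Dube wins 4–1.
Larsen vs Kwan: 4 to 1, Larsen.
Each candidate has at least one pairwise win (Kaur beats Okafor; Okafor beats Dube; Dube beats Kaur; Larsen beats Kaur; Kwan beats Kaur) — no Condorcet loser.

none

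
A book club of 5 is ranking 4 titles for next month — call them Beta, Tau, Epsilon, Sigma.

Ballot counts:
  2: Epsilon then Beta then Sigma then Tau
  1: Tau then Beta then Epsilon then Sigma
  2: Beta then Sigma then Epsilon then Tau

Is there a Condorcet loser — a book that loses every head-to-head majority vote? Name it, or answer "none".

Tau

Pairwise majorities:
Beta–Tau: Beta 4–1.
Beta vs Epsilon: Beta is ranked higher on 1+2 = 3 ballots, Epsilon on 2. Beta wins 3–2.
Beta vs Sigma: 2+1+2 = 5 for Beta, 0 for Sigma — Beta by 5–0.
Tau vs Epsilon: 1 to 4, Epsilon.
Tau vs Sigma: Sigma wins 4–1.
Epsilon–Sigma: Epsilon 3–2.
Tau loses to every other book — it is the Condorcet loser.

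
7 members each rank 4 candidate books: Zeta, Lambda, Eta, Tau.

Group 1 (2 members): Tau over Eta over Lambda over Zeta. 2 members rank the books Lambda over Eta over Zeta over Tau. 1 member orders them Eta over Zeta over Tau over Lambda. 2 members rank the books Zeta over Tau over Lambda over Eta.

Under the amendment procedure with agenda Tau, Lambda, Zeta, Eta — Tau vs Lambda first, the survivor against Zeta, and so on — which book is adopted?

Eta

Round 1: Tau vs Lambda — 5–2, Tau advances.
Round 2: Tau vs Zeta — 2–5, Zeta advances.
Round 3: Zeta vs Eta — 2–5, Eta advances.
The agenda winner is Eta.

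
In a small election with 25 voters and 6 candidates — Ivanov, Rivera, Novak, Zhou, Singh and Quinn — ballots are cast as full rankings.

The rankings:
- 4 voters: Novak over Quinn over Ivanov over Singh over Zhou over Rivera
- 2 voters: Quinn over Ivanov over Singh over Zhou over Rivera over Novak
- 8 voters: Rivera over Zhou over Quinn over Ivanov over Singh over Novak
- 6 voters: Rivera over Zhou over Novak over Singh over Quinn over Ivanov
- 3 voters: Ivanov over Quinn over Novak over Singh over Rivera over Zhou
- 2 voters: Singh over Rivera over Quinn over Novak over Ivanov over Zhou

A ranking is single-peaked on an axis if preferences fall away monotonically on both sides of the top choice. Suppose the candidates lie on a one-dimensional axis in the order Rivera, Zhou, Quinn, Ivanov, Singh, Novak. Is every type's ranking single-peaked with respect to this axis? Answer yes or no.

no

Axis positions: Rivera=1, Zhou=2, Quinn=3, Ivanov=4, Singh=5, Novak=6.
Type 1: ranking walks positions 6-3-4-5-2-1; Quinn is ranked above Singh even though Singh lies between Quinn and the peak Novak on the axis — preferences dip and rise again. Not single-peaked.
Type 2 (peak Quinn at position 3): ranking walks positions 3-4-5-2-1-6, expanding outward from the peak — single-peaked.
Type 3 (peak Rivera at position 1): ranking walks positions 1-2-3-4-5-6, expanding outward from the peak — single-peaked.
Type 4: ranking walks positions 1-2-6-5-3-4; Novak is ranked above Quinn even though Quinn lies between Novak and the peak Rivera on the axis — preferences dip and rise again. Not single-peaked.
Type 5: ranking walks positions 4-3-6-5-1-2; Novak is ranked above Singh even though Singh lies between Novak and the peak Ivanov on the axis — preferences dip and rise again. Not single-peaked.
Type 6: ranking walks positions 5-1-3-6-4-2; Rivera is ranked above Ivanov even though Ivanov lies between Rivera and the peak Singh on the axis — preferences dip and rise again. Not single-peaked.
Type 1 violates single-peakedness, so the profile is not single-peaked on this axis.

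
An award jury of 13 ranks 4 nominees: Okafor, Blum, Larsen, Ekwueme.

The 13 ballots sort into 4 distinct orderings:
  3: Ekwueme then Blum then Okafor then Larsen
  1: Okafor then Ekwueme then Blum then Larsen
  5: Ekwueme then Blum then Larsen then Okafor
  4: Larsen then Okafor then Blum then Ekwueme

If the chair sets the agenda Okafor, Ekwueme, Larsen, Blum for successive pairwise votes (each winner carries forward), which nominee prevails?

Ekwueme

Round 1: Okafor vs Ekwueme — 5–8, Ekwueme advances.
Round 2: Ekwueme vs Larsen — 9–4, Ekwueme advances.
Round 3: Ekwueme vs Blum — 9–4, Ekwueme advances.
Ekwueme survives the agenda.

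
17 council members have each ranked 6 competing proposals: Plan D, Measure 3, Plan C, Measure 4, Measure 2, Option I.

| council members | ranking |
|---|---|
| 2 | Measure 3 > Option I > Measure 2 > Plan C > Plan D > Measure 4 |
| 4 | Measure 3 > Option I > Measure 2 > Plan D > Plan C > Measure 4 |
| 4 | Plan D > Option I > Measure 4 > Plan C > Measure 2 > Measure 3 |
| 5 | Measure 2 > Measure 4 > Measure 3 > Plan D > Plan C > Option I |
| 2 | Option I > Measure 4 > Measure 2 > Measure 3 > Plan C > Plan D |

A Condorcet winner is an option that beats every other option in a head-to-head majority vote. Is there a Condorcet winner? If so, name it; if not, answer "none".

Check each pair by majority over 17 ballots:
Plan D vs Measure 3: 4 for Plan D, 13 for Measure 3 — Measure 3 by 13–4.
Plan D vs Plan C: Plan D preferred on 4+4+5 = 13 ballots; Plan D wins 13–4.
Plan D vs Measure 4: 10 to 7, Plan D.
Plan D vs Measure 2: 4 for Plan D, 13 for Measure 2 — Measure 2 by 13–4.
Plan D vs Option I: Plan D wins 9–8.
Measure 3 vs Plan C: Measure 3 is ranked higher on 2+4+5+2 = 13 ballots, Plan C on 4. Measure 3 wins 13–4.
Measure 3 vs Measure 4: Measure 4, 11–6.
Measure 3 vs Measure 2: 2+4 = 6 for Measure 3, 11 for Measure 2 — Measure 2 by 11–6.
Measure 3–Option I: Measure 3 11–6.
Plan C vs Measure 4: 6 to 11, Measure 4.
Plan C–Measure 2: Measure 2 13–4.
Plan C vs Option I: Option I wins 12–5.
Measure 4 vs Measure 2: 6 to 11, Measure 2.
Measure 4–Option I: Option I 12–5.
Measure 2 vs Option I: Measure 2 is ranked higher on 5 ballots, Option I on 12. Option I wins 12–5.
Every option loses at least once (Plan D loses to Measure 3; Measure 3 loses to Measure 4; Plan C loses to Plan D; Measure 4 loses to Plan D; Measure 2 loses to Option I; Option I loses to Plan D). The majority relation contains the cycle Plan D > Measure 4 > Measure 3 > Plan D, so there is no Condorcet winner.

none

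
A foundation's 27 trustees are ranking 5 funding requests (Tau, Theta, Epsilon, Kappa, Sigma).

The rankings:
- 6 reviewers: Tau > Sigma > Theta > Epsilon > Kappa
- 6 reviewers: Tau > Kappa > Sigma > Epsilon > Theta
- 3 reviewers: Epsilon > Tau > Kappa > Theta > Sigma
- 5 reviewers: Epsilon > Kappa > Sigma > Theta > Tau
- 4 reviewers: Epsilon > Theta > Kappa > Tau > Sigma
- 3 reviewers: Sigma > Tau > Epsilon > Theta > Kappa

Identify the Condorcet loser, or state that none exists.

Theta

Head-to-head results (27 reviewers):
Tau–Theta: Tau 18–9.
Tau vs Epsilon: Tau preferred on 6+6+3 = 15 ballots; Tau wins 15–12.
Tau vs Kappa: Tau wins 18–9.
Tau vs Sigma: Tau preferred on 6+6+3+4 = 19 ballots; Tau wins 19–8.
Theta vs Epsilon: Epsilon, 21–6.
Theta vs Kappa: 13 to 14, Kappa.
Theta vs Sigma: Sigma wins 20–7.
Epsilon–Kappa: Epsilon 21–6.
Epsilon vs Sigma: Epsilon preferred on 3+5+4 = 12 ballots; Sigma wins 15–12.
Kappa vs Sigma: Kappa preferred on 6+3+5+4 = 18 ballots; Kappa wins 18–9.
Theta loses to every other project — it is the Condorcet loser.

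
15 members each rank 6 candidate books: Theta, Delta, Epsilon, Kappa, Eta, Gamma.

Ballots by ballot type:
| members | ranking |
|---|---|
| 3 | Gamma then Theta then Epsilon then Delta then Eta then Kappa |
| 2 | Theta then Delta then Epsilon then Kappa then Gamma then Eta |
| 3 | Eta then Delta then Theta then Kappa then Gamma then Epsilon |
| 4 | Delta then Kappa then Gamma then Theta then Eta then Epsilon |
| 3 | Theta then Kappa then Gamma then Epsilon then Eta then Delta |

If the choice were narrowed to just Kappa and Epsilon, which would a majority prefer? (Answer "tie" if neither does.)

Kappa

Ballots ranking Kappa above Epsilon: 3 + 4 + 3 = 10.
Ballots ranking Epsilon above Kappa: 15 − 10 = 5.
Kappa wins the head-to-head 10–5.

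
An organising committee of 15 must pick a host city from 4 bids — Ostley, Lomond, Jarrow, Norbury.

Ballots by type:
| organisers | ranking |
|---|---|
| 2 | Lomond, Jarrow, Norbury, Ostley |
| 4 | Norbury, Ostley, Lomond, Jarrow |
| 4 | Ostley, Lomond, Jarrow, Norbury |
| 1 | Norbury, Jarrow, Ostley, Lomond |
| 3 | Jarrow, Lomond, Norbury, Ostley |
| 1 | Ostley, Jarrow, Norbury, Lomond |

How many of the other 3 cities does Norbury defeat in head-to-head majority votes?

1

Norbury against each rival (15 organisers):
Norbury vs Ostley: Norbury preferred on 2+4+1+3 = 10 ballots; Norbury wins 10–5.
Norbury–Lomond: Lomond 9–6.
Norbury vs Jarrow: Jarrow wins 10–5.
Norbury beats Ostley; loses to Lomond, Jarrow — 1 pairwise win.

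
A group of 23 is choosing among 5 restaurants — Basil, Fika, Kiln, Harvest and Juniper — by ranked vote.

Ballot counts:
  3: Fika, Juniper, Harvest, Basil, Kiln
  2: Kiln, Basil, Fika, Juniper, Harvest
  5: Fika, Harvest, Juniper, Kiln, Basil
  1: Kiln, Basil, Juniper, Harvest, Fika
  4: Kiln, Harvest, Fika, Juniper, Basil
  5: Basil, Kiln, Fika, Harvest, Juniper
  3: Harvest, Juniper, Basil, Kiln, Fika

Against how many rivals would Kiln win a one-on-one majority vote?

4

Kiln against each rival (23 friends):
Kiln vs Basil: 2+5+1+4 = 12 for Kiln, 11 for Basil — Kiln by 12–11.
Kiln vs Fika: Kiln, 15–8.
Kiln vs Harvest: Kiln preferred on 2+1+4+5 = 12 ballots; Kiln wins 12–11.
Kiln vs Juniper: Kiln preferred on 2+1+4+5 = 12 ballots; Kiln wins 12–11.
Kiln beats Basil, Fika, Harvest, Juniper — 4 pairwise wins.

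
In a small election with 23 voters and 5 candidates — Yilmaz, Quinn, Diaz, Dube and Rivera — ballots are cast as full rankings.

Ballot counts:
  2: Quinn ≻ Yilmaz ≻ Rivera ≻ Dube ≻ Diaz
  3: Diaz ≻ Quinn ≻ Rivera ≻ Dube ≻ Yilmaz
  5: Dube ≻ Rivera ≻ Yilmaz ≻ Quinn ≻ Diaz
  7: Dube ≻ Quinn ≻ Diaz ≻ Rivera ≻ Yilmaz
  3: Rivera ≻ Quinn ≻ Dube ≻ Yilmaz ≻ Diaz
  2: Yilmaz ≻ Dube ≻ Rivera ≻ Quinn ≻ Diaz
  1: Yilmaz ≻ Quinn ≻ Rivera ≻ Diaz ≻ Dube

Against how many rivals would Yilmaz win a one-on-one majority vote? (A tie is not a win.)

Yilmaz against each rival (23 voters):
Yilmaz vs Quinn: Quinn wins 15–8.
Yilmaz vs Diaz: Yilmaz wins 13–10.
Yilmaz vs Dube: Yilmaz is ranked higher on 2+2+1 = 5 ballots, Dube on 18. Dube wins 18–5.
Yilmaz vs Rivera: 2+2+1 = 5 for Yilmaz, 18 for Rivera — Rivera by 18–5.
Yilmaz beats Diaz; loses to Quinn, Dube, Rivera — 1 pairwise win.

1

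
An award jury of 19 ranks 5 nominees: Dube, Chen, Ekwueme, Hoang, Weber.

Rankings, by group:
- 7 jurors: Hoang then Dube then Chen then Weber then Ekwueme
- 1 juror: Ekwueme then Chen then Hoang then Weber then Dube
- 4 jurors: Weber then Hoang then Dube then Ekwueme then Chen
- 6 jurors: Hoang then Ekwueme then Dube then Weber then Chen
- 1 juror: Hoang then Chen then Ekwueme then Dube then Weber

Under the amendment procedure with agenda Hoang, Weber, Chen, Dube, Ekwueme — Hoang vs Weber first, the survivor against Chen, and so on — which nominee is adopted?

Hoang

Round 1: Hoang vs Weber — 15–4, Hoang advances.
Round 2: Hoang vs Chen — 18–1, Hoang advances.
Round 3: Hoang vs Dube — 19–0, Hoang advances.
Round 4: Hoang vs Ekwueme — 18–1, Hoang advances.
Hoang survives the agenda.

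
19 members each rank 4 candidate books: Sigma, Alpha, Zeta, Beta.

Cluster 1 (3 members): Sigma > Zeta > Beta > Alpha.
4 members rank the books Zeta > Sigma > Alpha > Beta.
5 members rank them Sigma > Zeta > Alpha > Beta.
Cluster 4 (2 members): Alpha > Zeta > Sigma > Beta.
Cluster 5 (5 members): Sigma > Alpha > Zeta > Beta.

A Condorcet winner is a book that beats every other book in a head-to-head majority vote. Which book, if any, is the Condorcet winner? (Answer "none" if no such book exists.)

Head-to-head results (19 members):
Sigma vs Alpha: 17 to 2, Sigma.
Sigma vs Zeta: Sigma preferred on 3+5+5 = 13 ballots; Sigma wins 13–6.
Sigma vs Beta: 3+4+5+2+5 = 19 for Sigma, 0 for Beta — Sigma by 19–0.
Alpha vs Zeta: Alpha is ranked higher on 2+5 = 7 ballots, Zeta on 12. Zeta wins 12–7.
Alpha vs Beta: Alpha is ranked higher on 4+5+2+5 = 16 ballots, Beta on 3. Alpha wins 16–3.
Zeta vs Beta: Zeta preferred on 3+4+5+2+5 = 19 ballots; Zeta wins 19–0.
Sigma beats each of Alpha, Zeta, Beta — Sigma is the Condorcet winner.

Sigma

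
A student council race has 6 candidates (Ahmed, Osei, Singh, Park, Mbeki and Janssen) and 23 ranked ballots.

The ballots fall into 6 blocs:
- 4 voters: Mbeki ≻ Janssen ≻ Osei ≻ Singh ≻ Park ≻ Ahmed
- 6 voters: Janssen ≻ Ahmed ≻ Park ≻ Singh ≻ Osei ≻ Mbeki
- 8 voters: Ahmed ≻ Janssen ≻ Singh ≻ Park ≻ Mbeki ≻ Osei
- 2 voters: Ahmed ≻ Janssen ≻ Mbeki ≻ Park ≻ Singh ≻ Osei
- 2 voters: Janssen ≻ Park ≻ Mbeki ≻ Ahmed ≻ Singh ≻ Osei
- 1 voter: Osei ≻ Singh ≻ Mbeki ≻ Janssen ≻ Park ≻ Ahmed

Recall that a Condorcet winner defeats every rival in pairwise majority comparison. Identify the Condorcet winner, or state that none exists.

Pairwise majorities:
Ahmed vs Osei: 6+8+2+2 = 18 for Ahmed, 5 for Osei — Ahmed by 18–5.
Ahmed vs Singh: 6+8+2+2 = 18 for Ahmed, 5 for Singh — Ahmed by 18–5.
Ahmed vs Park: 16 to 7, Ahmed.
Ahmed vs Mbeki: Ahmed preferred on 6+8+2 = 16 ballots; Ahmed wins 16–7.
Ahmed vs Janssen: Ahmed is ranked higher on 8+2 = 10 ballots, Janssen on 13. Janssen wins 13–10.
Osei vs Singh: Osei preferred on 4+1 = 5 ballots; Singh wins 18–5.
Osei vs Park: 5 to 18, Park.
Osei vs Mbeki: Osei preferred on 6+1 = 7 ballots; Mbeki wins 16–7.
Osei vs Janssen: Osei preferred on 1 ballot; Janssen wins 22–1.
Singh vs Park: 13 to 10, Singh.
Singh vs Mbeki: Singh preferred on 6+8+1 = 15 ballots; Singh wins 15–8.
Singh vs Janssen: Singh is ranked higher on 1 ballot, Janssen on 22. Janssen wins 22–1.
Park vs Mbeki: Park preferred on 6+8+2 = 16 ballots; Park wins 16–7.
Park vs Janssen: Park is ranked higher on 0 ballots, Janssen on 23. Janssen wins 23–0.
Mbeki vs Janssen: 5 to 18, Janssen.
Janssen defeats every rival head-to-head and is the Condorcet winner.

Janssen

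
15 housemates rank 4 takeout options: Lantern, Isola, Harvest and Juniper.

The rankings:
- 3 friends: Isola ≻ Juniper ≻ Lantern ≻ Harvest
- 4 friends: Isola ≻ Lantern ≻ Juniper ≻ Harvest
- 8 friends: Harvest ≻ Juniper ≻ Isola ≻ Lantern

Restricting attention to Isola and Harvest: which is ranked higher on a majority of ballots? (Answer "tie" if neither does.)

Ballots ranking Isola above Harvest: 3 + 4 = 7.
Ballots ranking Harvest above Isola: 15 − 7 = 8.
Harvest wins the head-to-head 8–7.

Harvest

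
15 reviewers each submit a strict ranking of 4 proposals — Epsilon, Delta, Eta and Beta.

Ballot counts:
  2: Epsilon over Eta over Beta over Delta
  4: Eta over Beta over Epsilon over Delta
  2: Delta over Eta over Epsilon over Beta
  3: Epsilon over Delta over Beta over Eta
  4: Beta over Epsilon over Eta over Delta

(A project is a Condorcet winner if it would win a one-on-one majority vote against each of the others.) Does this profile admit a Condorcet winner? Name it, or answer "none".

Head-to-head results (15 reviewers):
Epsilon vs Delta: 13 to 2, Epsilon.
Epsilon vs Eta: Epsilon is ranked higher on 2+3+4 = 9 ballots, Eta on 6. Epsilon wins 9–6.
Epsilon vs Beta: Epsilon is ranked higher on 2+2+3 = 7 ballots, Beta on 8. Beta wins 8–7.
Delta vs Eta: 2+3 = 5 for Delta, 10 for Eta — Eta by 10–5.
Delta vs Beta: Delta preferred on 2+3 = 5 ballots; Beta wins 10–5.
Eta vs Beta: Eta preferred on 2+4+2 = 8 ballots; Eta wins 8–7.
Every project loses at least once (Epsilon loses to Beta; Delta loses to Epsilon; Eta loses to Epsilon; Beta loses to Eta). The majority relation contains the cycle Epsilon → Eta → Beta → Epsilon, so there is no Condorcet winner.

none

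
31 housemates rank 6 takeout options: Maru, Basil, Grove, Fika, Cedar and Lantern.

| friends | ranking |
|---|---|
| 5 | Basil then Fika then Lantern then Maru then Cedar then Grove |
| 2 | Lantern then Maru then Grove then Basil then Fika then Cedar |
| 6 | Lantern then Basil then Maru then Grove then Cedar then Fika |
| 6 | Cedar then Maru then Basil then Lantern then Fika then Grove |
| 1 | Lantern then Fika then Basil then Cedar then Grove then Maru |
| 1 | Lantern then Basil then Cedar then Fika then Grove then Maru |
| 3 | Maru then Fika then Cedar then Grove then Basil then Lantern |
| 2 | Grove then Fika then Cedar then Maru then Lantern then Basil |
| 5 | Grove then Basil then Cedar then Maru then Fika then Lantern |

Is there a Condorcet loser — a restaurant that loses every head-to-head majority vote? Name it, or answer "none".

Head-to-head results (31 friends):
Maru vs Basil: Basil wins 18–13.
Maru vs Grove: Maru wins 22–9.
Maru vs Fika: Maru, 22–9.
Maru vs Cedar: 16 to 15, Maru.
Maru vs Lantern: Maru, 16–15.
Basil vs Grove: Basil wins 19–12.
Basil–Fika: Basil 25–6.
Basil–Cedar: Basil 20–11.
Basil vs Lantern: Basil wins 19–12.
Grove vs Fika: 15 to 16, Fika.
Grove vs Cedar: Cedar, 16–15.
Grove–Lantern: Lantern 21–10.
Fika–Cedar: Cedar 18–13.
Fika vs Lantern: Lantern wins 16–15.
Cedar vs Lantern: Cedar, 16–15.
Grove is beaten in every head-to-head and is the Condorcet loser.

Grove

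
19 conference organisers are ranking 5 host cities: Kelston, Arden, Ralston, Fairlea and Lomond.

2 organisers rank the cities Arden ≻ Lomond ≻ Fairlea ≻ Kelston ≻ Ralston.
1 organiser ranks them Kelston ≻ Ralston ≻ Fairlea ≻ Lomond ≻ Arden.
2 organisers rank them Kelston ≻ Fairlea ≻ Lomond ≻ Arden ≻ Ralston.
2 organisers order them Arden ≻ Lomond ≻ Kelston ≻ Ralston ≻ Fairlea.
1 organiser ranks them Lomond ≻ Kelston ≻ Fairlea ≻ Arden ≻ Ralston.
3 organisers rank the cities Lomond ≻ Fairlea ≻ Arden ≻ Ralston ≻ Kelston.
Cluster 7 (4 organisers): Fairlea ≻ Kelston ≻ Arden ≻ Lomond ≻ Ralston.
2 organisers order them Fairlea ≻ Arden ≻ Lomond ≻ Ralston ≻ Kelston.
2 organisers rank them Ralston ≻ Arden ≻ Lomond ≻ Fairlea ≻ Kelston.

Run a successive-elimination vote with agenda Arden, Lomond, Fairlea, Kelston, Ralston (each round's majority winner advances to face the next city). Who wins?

Fairlea

Round 1: Arden vs Lomond — 12–7, Arden advances.
Round 2: Arden vs Fairlea — 6–13, Fairlea advances.
Round 3: Fairlea vs Kelston — 13–6, Fairlea advances.
Round 4: Fairlea vs Ralston — 14–5, Fairlea advances.
Fairlea survives the agenda.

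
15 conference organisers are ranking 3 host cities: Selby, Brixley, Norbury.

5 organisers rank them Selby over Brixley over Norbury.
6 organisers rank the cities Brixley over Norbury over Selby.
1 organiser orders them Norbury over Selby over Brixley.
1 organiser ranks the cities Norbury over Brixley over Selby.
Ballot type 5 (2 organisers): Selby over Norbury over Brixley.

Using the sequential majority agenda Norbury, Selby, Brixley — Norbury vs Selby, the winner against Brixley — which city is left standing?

Round 1: Norbury vs Selby — 8–7, Norbury advances.
Round 2: Norbury vs Brixley — 4–11, Brixley advances.
Brixley survives the agenda.

Brixley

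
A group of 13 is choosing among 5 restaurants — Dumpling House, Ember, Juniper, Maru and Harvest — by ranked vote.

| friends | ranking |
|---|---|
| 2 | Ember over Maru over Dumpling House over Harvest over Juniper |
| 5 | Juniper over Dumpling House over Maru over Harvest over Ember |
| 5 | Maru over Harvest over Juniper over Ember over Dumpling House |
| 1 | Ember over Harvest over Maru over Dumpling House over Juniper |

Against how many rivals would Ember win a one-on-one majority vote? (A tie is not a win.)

1

Ember against each rival (13 friends):
Ember vs Dumpling House: Ember is ranked higher on 2+5+1 = 8 ballots, Dumpling House on 5. Ember wins 8–5.
Ember vs Juniper: Ember preferred on 2+1 = 3 ballots; Juniper wins 10–3.
Ember vs Maru: Ember is ranked higher on 2+1 = 3 ballots, Maru on 10. Maru wins 10–3.
Ember–Harvest: Harvest 10–3.
Ember beats Dumpling House; loses to Juniper, Maru, Harvest — 1 pairwise win.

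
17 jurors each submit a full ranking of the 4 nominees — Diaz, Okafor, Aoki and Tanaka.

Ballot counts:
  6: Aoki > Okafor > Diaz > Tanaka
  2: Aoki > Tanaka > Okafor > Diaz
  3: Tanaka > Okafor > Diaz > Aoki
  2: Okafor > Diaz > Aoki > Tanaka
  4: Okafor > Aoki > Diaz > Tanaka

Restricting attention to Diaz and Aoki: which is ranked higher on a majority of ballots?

Ballots ranking Diaz above Aoki: 3 + 2 = 5.
Ballots ranking Aoki above Diaz: 17 − 5 = 12.
Aoki wins the head-to-head 12–5.

Aoki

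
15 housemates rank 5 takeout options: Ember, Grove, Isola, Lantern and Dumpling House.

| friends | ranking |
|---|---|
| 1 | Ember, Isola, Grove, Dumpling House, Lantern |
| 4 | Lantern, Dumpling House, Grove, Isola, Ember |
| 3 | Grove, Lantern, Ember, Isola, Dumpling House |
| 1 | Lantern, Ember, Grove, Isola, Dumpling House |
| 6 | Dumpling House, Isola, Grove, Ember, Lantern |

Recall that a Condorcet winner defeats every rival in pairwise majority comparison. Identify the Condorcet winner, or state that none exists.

Head-to-head results (15 friends):
Ember–Grove: Grove 13–2.
Ember vs Isola: Isola, 10–5.
Ember–Lantern: Lantern 8–7.
Ember vs Dumpling House: Dumpling House, 10–5.
Grove vs Isola: Grove is ranked higher on 4+3+1 = 8 ballots, Isola on 7. Grove wins 8–7.
Grove–Lantern: Grove 10–5.
Grove–Dumpling House: Dumpling House 10–5.
Isola vs Lantern: Lantern, 8–7.
Isola vs Dumpling House: Isola is ranked higher on 1+3+1 = 5 ballots, Dumpling House on 10. Dumpling House wins 10–5.
Lantern–Dumpling House: Lantern 8–7.
No restaurant is unbeaten: Ember loses to Grove; Grove loses to Dumpling House; Isola loses to Grove; Lantern loses to Grove; Dumpling House loses to Lantern. In particular Grove beats Lantern beats Dumpling House beats Grove is a majority cycle — no Condorcet winner exists.

none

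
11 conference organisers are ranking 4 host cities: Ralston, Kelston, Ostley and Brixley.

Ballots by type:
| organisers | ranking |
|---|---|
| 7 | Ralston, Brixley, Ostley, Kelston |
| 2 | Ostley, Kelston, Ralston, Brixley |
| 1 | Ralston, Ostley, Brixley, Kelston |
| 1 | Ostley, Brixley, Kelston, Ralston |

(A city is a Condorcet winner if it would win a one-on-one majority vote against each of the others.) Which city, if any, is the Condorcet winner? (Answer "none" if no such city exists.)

Ralston

Pairwise majorities:
Ralston vs Kelston: Ralston wins 8–3.
Ralston vs Ostley: Ralston, 8–3.
Ralston vs Brixley: Ralston, 10–1.
Kelston–Ostley: Ostley 11–0.
Kelston vs Brixley: Brixley wins 9–2.
Ostley vs Brixley: Brixley, 7–4.
Only Ralston has no losses; Ralston is the Condorcet winner.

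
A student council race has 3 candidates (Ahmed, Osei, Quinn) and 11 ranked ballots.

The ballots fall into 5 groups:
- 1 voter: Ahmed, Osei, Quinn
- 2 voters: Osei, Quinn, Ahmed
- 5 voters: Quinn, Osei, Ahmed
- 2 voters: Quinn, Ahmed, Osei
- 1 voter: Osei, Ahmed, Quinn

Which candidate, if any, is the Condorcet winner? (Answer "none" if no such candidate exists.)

Quinn

Pairwise majorities:
Ahmed–Osei: Osei 8–3.
Ahmed–Quinn: Quinn 9–2.
Osei vs Quinn: 4 to 7, Quinn.
Quinn defeats every rival head-to-head and is the Condorcet winner.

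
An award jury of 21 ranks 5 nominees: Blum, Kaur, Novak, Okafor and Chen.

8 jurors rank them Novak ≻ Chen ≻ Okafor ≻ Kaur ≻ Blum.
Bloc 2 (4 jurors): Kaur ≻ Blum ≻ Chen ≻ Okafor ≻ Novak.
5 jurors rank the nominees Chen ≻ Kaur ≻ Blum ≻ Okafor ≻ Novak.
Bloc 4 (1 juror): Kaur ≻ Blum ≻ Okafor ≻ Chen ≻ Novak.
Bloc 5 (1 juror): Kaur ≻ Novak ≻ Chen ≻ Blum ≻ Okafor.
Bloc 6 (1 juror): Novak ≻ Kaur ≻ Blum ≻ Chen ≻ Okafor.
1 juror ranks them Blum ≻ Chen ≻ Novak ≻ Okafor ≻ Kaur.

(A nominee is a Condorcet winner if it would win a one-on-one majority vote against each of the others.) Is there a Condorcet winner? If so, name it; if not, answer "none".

Pairwise majorities:
Blum–Kaur: Kaur 20–1.
Blum vs Novak: Blum wins 11–10.
Blum vs Okafor: Blum, 13–8.
Blum vs Chen: 4+1+1+1 = 7 for Blum, 14 for Chen — Chen by 14–7.
Kaur vs Novak: Kaur preferred on 4+5+1+1 = 11 ballots; Kaur wins 11–10.
Kaur vs Okafor: 12 to 9, Kaur.
Kaur vs Chen: 7 to 14, Chen.
Novak–Okafor: Novak 11–10.
Novak vs Chen: 10 to 11, Chen.
Okafor vs Chen: Okafor preferred on 1 ballot; Chen wins 20–1.
Only Chen has no losses; Chen is the Condorcet winner.

Chen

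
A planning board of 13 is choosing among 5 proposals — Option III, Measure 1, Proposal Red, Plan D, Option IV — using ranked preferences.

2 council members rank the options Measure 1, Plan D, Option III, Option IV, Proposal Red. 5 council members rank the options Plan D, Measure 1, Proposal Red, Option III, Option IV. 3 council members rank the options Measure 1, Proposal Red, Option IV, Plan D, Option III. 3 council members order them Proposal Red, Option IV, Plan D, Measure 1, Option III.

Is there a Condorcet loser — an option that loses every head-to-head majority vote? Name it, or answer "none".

Head-to-head results (13 council members):
Option III vs Measure 1: 0 for Option III, 13 for Measure 1 — Measure 1 by 13–0.
Option III vs Proposal Red: Proposal Red, 11–2.
Option III vs Plan D: Plan D wins 13–0.
Option III vs Option IV: Option III wins 7–6.
Measure 1–Proposal Red: Measure 1 10–3.
Measure 1 vs Plan D: Measure 1 preferred on 2+3 = 5 ballots; Plan D wins 8–5.
Measure 1–Option IV: Measure 1 10–3.
Proposal Red vs Plan D: Plan D wins 7–6.
Proposal Red vs Option IV: Proposal Red preferred on 5+3+3 = 11 ballots; Proposal Red wins 11–2.
Plan D vs Option IV: Plan D is ranked higher on 2+5 = 7 ballots, Option IV on 6. Plan D wins 7–6.
Only Option IV has no wins; Option IV is the Condorcet loser.

Option IV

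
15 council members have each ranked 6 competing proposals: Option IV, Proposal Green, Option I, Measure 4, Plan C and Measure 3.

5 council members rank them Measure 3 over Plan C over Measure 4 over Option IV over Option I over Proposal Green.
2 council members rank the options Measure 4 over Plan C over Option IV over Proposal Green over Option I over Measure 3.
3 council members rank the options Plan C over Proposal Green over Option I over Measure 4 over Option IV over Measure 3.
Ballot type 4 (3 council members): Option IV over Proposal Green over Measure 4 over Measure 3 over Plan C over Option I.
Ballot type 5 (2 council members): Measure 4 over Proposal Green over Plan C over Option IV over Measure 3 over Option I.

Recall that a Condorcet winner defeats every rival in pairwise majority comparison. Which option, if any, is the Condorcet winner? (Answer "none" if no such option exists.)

none

Check each pair by majority over 15 ballots:
Option IV–Proposal Green: Option IV 10–5.
Option IV vs Option I: Option IV, 12–3.
Option IV–Measure 4: Measure 4 12–3.
Option IV vs Plan C: Plan C wins 12–3.
Option IV vs Measure 3: Option IV wins 10–5.
Proposal Green–Option I: Proposal Green 10–5.
Proposal Green vs Measure 4: Measure 4, 9–6.
Proposal Green vs Plan C: Plan C wins 10–5.
Proposal Green–Measure 3: Proposal Green 10–5.
Option I vs Measure 4: Measure 4 wins 12–3.
Option I–Plan C: Plan C 15–0.
Option I vs Measure 3: Measure 3, 10–5.
Measure 4 vs Plan C: Plan C wins 8–7.
Measure 4 vs Measure 3: Measure 4 wins 10–5.
Plan C vs Measure 3: Measure 3, 8–7.
Each option drops at least one matchup (Option IV loses to Measure 4; Proposal Green loses to Option IV; Option I loses to Option IV; Measure 4 loses to Plan C; Plan C loses to Measure 3; Measure 3 loses to Option IV); the cycle Option IV → Measure 3 → Plan C → Option IV rules out a Condorcet winner.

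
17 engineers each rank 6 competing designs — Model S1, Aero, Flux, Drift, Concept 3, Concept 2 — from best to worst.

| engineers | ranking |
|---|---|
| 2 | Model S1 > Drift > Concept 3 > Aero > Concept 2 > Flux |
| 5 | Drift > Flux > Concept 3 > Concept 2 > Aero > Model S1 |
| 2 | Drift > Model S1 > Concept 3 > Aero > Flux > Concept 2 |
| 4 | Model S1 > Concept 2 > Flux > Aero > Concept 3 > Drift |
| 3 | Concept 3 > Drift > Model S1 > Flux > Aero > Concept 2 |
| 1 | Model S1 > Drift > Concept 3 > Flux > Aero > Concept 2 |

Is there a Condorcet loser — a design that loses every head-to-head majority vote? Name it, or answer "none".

Aero

Pairwise majorities:
Model S1 vs Aero: Model S1, 12–5.
Model S1 vs Flux: Model S1 wins 12–5.
Model S1 vs Drift: Model S1 preferred on 2+4+1 = 7 ballots; Drift wins 10–7.
Model S1 vs Concept 3: 2+2+4+1 = 9 for Model S1, 8 for Concept 3 — Model S1 by 9–8.
Model S1 vs Concept 2: Model S1, 12–5.
Aero vs Flux: Flux wins 13–4.
Aero vs Drift: Drift, 13–4.
Aero vs Concept 3: Aero preferred on 4 ballots; Concept 3 wins 13–4.
Aero vs Concept 2: Aero preferred on 2+2+3+1 = 8 ballots; Concept 2 wins 9–8.
Flux–Drift: Drift 13–4.
Flux vs Concept 3: Flux, 9–8.
Flux vs Concept 2: 11 to 6, Flux.
Drift–Concept 3: Drift 10–7.
Drift vs Concept 2: Drift, 13–4.
Concept 3 vs Concept 2: 2+5+2+3+1 = 13 for Concept 3, 4 for Concept 2 — Concept 3 by 13–4.
Aero is beaten in every head-to-head and is the Condorcet loser.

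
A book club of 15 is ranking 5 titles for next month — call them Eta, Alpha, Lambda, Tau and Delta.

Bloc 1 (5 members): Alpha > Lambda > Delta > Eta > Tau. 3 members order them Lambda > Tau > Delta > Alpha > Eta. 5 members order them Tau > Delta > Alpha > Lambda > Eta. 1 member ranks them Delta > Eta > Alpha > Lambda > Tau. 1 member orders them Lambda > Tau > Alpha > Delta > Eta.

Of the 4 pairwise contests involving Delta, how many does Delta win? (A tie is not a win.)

2

Delta against each rival (15 members):
Delta vs Eta: Delta preferred on 5+3+5+1+1 = 15 ballots; Delta wins 15–0.
Delta vs Alpha: 9 to 6, Delta.
Delta vs Lambda: Delta is ranked higher on 5+1 = 6 ballots, Lambda on 9. Lambda wins 9–6.
Delta vs Tau: Tau wins 9–6.
Delta beats Eta, Alpha; loses to Lambda, Tau — 2 pairwise wins.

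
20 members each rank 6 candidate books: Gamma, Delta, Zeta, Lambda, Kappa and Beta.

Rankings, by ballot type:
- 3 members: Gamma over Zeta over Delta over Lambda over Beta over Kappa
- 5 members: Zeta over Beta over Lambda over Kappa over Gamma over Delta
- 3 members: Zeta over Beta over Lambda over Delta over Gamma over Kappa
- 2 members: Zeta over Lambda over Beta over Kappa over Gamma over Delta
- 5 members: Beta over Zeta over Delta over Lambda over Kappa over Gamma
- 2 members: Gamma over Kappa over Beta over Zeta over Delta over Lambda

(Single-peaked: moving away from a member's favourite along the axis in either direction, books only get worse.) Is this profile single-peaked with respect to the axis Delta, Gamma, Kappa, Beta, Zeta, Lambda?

no

Axis positions: Delta=1, Gamma=2, Kappa=3, Beta=4, Zeta=5, Lambda=6.
Ballot type 1: ranking walks positions 2-5-1-6-4-3; Zeta is ranked above Kappa even though Kappa lies between Zeta and the peak Gamma on the axis — preferences dip and rise again. Not single-peaked.
Ballot type 2 (peak Zeta at position 5): ranking walks positions 5-4-6-3-2-1, expanding outward from the peak — single-peaked.
Ballot type 3: ranking walks positions 5-4-6-1-2-3; Delta is ranked above Kappa even though Kappa lies between Delta and the peak Zeta on the axis — preferences dip and rise again. Not single-peaked.
Ballot type 4 (peak Zeta at position 5): ranking walks positions 5-6-4-3-2-1, expanding outward from the peak — single-peaked.
Ballot type 5: ranking walks positions 4-5-1-6-3-2; Delta is ranked above Kappa even though Kappa lies between Delta and the peak Beta on the axis — preferences dip and rise again. Not single-peaked.
Ballot type 6 (peak Gamma at position 2): ranking walks positions 2-3-4-5-1-6, expanding outward from the peak — single-peaked.
Ballot type 1 violates single-peakedness, so the profile is not single-peaked on this axis.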